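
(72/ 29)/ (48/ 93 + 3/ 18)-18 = -14.36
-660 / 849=-0.78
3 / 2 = 1.50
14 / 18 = 7 / 9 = 0.78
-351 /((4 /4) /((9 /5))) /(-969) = 1053 /1615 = 0.65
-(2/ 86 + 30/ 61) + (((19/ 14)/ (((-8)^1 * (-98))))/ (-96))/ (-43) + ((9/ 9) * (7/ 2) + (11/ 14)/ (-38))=155662569733/ 52513047552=2.96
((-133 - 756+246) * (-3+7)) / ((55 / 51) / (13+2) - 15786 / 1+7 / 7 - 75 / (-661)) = 260114076 / 1596365659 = 0.16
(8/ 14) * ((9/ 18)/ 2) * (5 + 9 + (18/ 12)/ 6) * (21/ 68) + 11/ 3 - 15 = -8735/ 816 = -10.70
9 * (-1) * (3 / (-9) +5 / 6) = -9 / 2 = -4.50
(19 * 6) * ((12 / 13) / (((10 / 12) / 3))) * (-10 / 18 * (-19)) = 51984 / 13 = 3998.77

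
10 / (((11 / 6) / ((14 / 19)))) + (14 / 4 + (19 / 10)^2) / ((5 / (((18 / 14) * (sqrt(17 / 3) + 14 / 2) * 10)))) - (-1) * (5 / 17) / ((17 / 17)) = 2133 * sqrt(51) / 350 + 23501897 / 177650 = 175.82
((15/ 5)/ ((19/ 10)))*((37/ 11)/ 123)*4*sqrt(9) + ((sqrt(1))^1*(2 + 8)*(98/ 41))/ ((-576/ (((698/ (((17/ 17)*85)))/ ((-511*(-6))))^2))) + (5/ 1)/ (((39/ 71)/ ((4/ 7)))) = 44509903305762781/ 7781979887201520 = 5.72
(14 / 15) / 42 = 1 / 45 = 0.02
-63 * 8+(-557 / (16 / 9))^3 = -30756738.67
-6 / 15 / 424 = -1 / 1060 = -0.00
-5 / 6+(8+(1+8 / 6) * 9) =169 / 6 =28.17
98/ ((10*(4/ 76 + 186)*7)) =19/ 2525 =0.01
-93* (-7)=651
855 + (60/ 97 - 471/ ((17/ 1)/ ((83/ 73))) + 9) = 100288167/ 120377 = 833.12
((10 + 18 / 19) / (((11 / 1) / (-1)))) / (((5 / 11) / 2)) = -416 / 95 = -4.38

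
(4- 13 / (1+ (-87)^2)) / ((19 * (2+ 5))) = 1593 / 52990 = 0.03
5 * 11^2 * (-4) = -2420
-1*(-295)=295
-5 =-5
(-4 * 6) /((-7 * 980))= 6 /1715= 0.00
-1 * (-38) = 38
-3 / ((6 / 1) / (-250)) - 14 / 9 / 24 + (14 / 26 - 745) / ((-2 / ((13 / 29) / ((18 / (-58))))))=-44575 / 108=-412.73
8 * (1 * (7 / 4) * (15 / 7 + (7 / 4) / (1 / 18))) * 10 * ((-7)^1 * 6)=-197820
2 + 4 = 6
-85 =-85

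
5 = 5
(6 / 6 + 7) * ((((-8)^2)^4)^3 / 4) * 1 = 9444732965739290427392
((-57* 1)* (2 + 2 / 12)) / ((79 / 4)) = -494 / 79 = -6.25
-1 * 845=-845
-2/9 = -0.22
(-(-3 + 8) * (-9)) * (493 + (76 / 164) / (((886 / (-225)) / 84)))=394866405 / 18163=21740.15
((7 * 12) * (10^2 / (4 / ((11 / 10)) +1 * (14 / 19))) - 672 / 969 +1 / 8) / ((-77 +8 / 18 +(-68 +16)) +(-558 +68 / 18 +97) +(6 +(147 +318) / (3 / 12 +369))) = -30142726484031 / 9081319218448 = -3.32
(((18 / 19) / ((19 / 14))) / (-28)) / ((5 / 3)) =-27 / 1805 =-0.01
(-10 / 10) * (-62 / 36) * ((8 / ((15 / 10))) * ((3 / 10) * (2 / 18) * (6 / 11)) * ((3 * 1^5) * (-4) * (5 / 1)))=-10.02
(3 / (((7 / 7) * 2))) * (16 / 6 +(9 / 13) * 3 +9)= 268 / 13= 20.62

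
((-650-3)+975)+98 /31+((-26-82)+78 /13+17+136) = 11661 /31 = 376.16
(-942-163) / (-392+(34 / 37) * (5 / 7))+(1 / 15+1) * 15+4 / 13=19.13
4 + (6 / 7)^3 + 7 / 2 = 5577 / 686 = 8.13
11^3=1331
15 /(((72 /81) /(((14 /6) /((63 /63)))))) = 315 /8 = 39.38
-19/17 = -1.12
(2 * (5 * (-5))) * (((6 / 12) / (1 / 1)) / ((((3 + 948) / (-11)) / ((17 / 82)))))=4675 / 77982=0.06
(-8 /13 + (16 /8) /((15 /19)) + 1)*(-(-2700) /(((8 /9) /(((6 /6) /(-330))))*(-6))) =5121 /1144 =4.48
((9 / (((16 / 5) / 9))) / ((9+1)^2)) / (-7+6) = -0.25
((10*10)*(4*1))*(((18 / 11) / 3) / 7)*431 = 1034400 / 77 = 13433.77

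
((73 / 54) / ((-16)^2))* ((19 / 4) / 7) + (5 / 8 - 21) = -7885205 / 387072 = -20.37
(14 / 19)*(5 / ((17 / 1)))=70 / 323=0.22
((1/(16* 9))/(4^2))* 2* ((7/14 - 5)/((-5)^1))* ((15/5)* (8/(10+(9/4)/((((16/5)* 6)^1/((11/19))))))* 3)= 684/122425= 0.01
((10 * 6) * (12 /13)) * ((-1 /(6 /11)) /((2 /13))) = -660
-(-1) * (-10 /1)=-10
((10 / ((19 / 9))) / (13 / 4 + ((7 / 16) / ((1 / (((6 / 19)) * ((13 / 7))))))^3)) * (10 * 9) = 299427840 / 2294539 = 130.50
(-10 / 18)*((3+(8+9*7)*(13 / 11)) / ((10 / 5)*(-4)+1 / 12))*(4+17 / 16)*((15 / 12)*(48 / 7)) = 387180 / 1463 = 264.65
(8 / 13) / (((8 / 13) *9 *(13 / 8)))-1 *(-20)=2348 / 117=20.07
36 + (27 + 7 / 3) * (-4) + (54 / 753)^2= -15371272 / 189003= -81.33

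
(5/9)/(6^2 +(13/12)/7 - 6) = 140/7599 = 0.02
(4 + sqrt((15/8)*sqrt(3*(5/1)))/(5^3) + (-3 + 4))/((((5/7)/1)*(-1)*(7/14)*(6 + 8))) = -1 - 15^(3/4)*sqrt(2)/2500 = -1.00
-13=-13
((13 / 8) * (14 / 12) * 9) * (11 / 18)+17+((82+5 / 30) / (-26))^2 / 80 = 53640289 / 1946880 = 27.55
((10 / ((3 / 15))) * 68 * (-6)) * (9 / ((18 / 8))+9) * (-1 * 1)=265200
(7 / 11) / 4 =7 / 44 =0.16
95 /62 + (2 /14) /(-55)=36513 /23870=1.53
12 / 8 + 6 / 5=27 / 10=2.70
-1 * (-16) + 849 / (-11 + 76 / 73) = -50345 / 727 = -69.25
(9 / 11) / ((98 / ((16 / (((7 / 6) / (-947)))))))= -409104 / 3773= -108.43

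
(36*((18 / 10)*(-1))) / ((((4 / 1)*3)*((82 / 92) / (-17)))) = 103.00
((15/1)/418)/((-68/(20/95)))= -15/135014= -0.00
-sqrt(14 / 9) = -sqrt(14) / 3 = -1.25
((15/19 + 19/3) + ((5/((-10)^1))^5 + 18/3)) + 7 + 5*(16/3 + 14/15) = 93799/1824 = 51.42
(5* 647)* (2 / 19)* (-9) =-58230 / 19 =-3064.74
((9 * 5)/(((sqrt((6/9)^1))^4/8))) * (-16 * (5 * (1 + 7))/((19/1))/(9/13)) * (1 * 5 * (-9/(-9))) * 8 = -1576421.05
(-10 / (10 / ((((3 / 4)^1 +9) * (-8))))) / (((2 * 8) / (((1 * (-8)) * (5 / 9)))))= -65 / 3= -21.67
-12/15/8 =-1/10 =-0.10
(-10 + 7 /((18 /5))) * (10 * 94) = -68150 /9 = -7572.22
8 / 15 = 0.53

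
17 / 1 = 17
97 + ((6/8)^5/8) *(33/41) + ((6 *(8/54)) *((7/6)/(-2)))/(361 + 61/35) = 1396325628787/14391779328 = 97.02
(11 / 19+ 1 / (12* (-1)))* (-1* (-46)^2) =-59777 / 57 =-1048.72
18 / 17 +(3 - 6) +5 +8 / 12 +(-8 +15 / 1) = 547 / 51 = 10.73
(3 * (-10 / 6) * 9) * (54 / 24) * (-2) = 405 / 2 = 202.50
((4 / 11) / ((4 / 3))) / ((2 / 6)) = 9 / 11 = 0.82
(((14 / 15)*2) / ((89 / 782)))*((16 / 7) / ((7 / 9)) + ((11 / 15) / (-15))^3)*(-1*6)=-10260995989936 / 35481796875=-289.19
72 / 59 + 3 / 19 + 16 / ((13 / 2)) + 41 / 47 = 3227472 / 684931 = 4.71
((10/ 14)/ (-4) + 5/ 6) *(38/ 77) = 0.32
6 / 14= 3 / 7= 0.43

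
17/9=1.89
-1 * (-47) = 47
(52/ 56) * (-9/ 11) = -117/ 154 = -0.76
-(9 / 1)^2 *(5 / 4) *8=-810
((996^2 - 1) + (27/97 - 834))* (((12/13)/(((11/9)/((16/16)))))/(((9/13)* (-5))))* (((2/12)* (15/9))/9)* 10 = -1922891680/28809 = -66746.21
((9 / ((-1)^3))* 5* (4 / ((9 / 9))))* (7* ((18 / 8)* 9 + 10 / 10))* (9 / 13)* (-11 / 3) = 883575 / 13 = 67967.31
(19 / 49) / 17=19 / 833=0.02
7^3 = 343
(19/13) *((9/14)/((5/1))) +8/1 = 7451/910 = 8.19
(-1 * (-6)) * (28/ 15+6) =236/ 5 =47.20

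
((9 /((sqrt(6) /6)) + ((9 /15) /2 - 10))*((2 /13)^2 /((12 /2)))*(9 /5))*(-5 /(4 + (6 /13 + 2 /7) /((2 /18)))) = 2037 /63440 - 189*sqrt(6) /6344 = -0.04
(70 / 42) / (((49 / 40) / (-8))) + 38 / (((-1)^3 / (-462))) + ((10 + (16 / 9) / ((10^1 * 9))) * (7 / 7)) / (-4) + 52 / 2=697298159 / 39690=17568.61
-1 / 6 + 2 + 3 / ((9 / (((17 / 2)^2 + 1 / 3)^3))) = 660785815 / 5184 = 127466.40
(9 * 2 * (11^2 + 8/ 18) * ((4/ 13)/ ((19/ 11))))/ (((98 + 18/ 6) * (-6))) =-48092/ 74841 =-0.64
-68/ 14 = -34/ 7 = -4.86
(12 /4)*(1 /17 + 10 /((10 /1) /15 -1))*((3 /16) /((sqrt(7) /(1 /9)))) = -509*sqrt(7) /1904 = -0.71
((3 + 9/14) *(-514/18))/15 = -4369/630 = -6.93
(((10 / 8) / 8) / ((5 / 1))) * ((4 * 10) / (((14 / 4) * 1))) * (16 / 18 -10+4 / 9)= -65 / 21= -3.10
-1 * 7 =-7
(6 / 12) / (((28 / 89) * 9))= 89 / 504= 0.18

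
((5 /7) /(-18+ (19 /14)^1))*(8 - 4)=-40 /233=-0.17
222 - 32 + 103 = 293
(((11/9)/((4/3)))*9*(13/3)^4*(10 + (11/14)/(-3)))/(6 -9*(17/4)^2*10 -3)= -128495939/7360227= -17.46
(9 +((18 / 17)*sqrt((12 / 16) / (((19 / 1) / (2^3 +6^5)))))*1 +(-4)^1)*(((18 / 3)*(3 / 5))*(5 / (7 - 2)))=18 +324*sqrt(110922) / 1615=84.82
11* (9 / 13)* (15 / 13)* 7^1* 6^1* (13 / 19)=62370 / 247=252.51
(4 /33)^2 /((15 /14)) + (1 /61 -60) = -59756101 /996435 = -59.97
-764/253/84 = -191/5313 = -0.04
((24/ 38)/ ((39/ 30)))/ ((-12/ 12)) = -120/ 247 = -0.49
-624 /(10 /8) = -2496 /5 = -499.20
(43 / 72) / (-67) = -43 / 4824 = -0.01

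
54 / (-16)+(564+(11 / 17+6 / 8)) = 76435 / 136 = 562.02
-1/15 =-0.07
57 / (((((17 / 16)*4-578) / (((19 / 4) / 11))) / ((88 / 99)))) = -2888 / 75735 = -0.04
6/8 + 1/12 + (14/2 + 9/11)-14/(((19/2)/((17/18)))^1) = 27311/3762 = 7.26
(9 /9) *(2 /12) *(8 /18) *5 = 10 /27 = 0.37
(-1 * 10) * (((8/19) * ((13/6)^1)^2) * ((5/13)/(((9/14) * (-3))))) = 18200/4617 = 3.94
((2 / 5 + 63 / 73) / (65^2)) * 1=461 / 1542125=0.00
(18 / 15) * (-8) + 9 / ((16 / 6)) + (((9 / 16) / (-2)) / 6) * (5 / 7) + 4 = -5059 / 2240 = -2.26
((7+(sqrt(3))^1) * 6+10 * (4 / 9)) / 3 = 2 * sqrt(3)+418 / 27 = 18.95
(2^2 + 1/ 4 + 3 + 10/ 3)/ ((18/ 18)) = 127/ 12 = 10.58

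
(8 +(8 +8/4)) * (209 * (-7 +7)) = 0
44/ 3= 14.67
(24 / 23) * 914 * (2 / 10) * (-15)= -65808 / 23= -2861.22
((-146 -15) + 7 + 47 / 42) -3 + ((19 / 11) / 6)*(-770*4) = -43787 / 42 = -1042.55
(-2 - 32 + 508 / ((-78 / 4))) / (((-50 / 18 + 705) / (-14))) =24591 / 20540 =1.20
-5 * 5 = -25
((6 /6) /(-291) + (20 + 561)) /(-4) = -84535 /582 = -145.25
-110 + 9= -101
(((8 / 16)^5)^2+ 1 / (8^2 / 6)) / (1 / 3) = 291 / 1024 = 0.28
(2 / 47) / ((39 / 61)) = 122 / 1833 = 0.07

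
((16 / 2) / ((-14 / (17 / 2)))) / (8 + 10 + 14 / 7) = -17 / 70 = -0.24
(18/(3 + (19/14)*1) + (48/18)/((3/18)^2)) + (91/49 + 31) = 56786/427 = 132.99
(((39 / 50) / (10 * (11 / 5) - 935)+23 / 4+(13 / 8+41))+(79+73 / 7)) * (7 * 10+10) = 11024.22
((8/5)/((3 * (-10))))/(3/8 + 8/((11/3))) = -352/16875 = -0.02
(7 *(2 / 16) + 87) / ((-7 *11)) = -703 / 616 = -1.14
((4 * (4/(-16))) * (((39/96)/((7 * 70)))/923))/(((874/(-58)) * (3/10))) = 29/145951008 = 0.00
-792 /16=-99 /2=-49.50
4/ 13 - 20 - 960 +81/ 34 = -431971/ 442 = -977.31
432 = 432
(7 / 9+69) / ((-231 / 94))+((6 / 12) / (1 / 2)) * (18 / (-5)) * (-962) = 35704804 / 10395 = 3434.81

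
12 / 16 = 3 / 4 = 0.75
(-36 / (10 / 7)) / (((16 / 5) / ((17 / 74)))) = -1071 / 592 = -1.81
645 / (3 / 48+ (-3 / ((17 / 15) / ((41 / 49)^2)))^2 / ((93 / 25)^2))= 16522860942707280 / 7959014666929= 2075.99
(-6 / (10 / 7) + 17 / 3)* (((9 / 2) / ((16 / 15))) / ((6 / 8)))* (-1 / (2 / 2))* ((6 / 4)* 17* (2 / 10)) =-1683 / 40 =-42.08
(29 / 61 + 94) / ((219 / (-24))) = -46104 / 4453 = -10.35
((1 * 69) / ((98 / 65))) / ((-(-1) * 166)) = 0.28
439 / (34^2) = 439 / 1156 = 0.38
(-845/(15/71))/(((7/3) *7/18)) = -215982/49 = -4407.80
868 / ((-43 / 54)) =-1090.05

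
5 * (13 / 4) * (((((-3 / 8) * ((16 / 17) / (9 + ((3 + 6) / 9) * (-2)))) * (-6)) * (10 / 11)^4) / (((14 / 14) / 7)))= 5850000 / 248897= 23.50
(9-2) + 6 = 13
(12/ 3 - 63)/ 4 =-59/ 4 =-14.75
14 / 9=1.56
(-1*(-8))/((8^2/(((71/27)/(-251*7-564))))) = -71/501336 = -0.00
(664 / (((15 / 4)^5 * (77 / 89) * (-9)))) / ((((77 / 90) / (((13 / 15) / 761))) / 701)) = -1102933704704 / 10278829378125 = -0.11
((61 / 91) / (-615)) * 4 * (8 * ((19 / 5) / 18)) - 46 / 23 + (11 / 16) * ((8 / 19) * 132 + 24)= 52.70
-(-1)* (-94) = -94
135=135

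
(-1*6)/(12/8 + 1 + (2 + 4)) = -12/17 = -0.71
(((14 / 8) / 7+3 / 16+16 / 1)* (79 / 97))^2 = 431683729 / 2408704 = 179.22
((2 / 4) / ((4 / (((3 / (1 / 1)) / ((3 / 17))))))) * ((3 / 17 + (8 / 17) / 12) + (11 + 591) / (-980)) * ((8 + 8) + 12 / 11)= -66881 / 4620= -14.48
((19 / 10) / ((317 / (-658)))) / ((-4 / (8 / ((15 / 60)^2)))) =200032 / 1585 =126.20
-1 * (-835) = 835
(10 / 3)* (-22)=-73.33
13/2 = 6.50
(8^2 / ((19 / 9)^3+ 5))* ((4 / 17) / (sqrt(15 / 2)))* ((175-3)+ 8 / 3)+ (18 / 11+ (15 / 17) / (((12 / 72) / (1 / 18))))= 68.59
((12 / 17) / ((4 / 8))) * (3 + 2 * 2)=168 / 17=9.88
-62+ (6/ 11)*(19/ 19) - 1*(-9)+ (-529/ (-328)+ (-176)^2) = 111577971/ 3608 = 30925.16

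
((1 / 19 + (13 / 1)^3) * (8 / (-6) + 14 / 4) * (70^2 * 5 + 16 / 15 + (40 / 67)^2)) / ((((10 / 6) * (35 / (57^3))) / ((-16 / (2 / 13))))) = -151259494028041062144 / 3927875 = -38509243300268.23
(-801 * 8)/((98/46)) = -147384/49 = -3007.84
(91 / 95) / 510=91 / 48450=0.00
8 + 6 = 14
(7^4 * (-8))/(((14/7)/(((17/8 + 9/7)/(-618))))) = 65513/1236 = 53.00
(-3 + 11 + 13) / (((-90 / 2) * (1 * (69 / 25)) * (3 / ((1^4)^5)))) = -35 / 621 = -0.06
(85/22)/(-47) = -0.08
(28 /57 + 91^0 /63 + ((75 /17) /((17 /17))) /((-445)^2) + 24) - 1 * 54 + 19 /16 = -72998175529 /2578950864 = -28.31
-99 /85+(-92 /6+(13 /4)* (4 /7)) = -14.64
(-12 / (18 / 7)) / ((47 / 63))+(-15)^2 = 10281 / 47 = 218.74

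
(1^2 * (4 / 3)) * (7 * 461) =12908 / 3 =4302.67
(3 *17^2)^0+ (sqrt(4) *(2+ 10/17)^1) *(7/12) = 205/51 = 4.02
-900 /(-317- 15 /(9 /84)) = 900 /457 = 1.97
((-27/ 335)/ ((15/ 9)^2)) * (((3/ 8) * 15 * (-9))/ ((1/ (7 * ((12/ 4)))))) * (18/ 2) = 277.62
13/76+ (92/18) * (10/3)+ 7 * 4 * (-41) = -2320385/2052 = -1130.79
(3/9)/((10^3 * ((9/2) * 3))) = 1/40500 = 0.00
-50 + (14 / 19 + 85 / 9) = -6809 / 171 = -39.82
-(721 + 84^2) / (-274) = 7777 / 274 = 28.38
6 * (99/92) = 297/46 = 6.46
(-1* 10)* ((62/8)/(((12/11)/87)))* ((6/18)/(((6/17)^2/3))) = -14289605/288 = -49616.68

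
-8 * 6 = -48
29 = 29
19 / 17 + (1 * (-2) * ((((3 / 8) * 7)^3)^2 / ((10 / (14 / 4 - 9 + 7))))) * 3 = -13072409153 / 44564480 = -293.34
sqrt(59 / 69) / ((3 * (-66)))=-0.00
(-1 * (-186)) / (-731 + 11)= -31 / 120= -0.26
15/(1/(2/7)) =30/7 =4.29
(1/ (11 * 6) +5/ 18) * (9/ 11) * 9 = 261/ 121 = 2.16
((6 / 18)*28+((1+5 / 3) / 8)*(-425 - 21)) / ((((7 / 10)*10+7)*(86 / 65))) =-13585 / 1806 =-7.52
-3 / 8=-0.38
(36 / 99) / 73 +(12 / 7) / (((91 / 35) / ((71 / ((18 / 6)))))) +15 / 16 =19346079 / 1169168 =16.55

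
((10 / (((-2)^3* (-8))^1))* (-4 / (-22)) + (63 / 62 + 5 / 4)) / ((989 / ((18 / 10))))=112671 / 26979920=0.00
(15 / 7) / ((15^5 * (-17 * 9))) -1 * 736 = -39905460001 / 54219375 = -736.00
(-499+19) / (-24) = 20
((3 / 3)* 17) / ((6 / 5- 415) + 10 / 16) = -680 / 16527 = -0.04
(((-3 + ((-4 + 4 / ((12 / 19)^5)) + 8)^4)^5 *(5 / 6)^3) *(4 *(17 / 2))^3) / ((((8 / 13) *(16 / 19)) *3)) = 77279117532773516844088666502231858521180450431019950515785156565589055436150572974162754991373047488646497132848114497693931043148102875 / 7809437737198521582096678101521316955250914646331855244073126347777858430722241646849945297819271168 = 9895605821232380166763409000000000000.00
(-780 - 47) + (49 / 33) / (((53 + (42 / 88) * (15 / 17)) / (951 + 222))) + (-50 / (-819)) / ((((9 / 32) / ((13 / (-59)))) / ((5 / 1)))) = -1062227651293 / 1336748427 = -794.64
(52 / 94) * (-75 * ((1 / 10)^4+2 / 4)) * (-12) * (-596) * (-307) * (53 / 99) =315232303854 / 12925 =24389346.53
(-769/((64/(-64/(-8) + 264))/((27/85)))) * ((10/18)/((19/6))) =-6921/38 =-182.13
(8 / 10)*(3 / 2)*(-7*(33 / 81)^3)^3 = -1617552116026 / 12709329141645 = -0.13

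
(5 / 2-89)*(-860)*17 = 1264630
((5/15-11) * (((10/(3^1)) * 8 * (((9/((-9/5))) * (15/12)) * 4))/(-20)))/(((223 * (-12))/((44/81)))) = 35200/487701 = 0.07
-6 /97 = -0.06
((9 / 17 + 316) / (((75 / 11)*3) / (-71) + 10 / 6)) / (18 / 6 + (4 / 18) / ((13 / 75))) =491699637 / 9169970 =53.62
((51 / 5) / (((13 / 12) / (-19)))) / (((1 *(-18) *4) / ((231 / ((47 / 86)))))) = 3208359 / 3055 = 1050.20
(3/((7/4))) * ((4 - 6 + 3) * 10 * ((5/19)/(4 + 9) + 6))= 178440/1729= 103.20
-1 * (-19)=19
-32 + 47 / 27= -817 / 27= -30.26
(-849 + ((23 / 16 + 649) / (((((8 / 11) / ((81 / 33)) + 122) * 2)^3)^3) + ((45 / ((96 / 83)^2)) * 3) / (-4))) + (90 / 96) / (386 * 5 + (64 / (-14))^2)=-15973820907191691168153881555007759271693599 / 18271920742854980409702385831864422105088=-874.23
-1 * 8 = -8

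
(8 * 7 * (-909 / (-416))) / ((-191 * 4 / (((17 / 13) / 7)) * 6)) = -5151 / 1032928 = -0.00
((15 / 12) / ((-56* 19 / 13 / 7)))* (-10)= 325 / 304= 1.07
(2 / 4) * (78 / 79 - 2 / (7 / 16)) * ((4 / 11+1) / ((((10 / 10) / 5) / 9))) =-668925 / 6083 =-109.97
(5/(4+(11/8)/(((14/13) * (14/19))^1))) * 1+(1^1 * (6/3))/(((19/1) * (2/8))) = 220872/170791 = 1.29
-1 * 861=-861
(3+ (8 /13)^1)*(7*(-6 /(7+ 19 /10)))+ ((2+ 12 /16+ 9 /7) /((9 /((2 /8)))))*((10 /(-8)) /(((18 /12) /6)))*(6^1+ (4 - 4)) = -3970025 /194376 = -20.42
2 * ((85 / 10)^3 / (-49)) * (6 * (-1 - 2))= 44217 / 98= 451.19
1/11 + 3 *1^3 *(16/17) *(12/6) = 1073/187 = 5.74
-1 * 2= -2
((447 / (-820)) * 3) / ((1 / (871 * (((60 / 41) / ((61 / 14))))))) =-49056462 / 102541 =-478.41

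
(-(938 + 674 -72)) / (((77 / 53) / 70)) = -74200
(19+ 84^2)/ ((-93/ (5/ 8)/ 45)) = -530625/ 248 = -2139.62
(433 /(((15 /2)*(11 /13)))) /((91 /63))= 2598 /55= 47.24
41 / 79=0.52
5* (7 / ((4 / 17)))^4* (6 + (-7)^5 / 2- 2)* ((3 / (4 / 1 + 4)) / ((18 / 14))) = -9595290271.87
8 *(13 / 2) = 52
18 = 18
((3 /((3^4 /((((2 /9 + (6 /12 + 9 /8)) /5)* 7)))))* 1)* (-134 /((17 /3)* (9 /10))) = -62377 /24786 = -2.52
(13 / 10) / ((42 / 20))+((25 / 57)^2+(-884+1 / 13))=-261099911 / 295659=-883.11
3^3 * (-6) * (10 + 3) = -2106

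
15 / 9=1.67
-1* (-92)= 92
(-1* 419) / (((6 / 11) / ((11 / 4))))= -2112.46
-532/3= -177.33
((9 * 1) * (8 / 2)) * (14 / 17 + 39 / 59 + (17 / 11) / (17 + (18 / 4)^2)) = 90312300 / 1643917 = 54.94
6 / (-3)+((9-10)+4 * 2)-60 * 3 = -175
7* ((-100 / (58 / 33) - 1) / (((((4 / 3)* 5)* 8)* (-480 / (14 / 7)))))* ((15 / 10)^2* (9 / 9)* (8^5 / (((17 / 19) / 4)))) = 128624832 / 12325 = 10436.09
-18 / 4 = -9 / 2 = -4.50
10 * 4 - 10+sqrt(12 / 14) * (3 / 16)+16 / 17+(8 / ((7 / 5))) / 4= 3 * sqrt(42) / 112+3852 / 119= 32.54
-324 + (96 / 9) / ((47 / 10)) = -45364 / 141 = -321.73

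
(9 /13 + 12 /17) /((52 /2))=309 /5746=0.05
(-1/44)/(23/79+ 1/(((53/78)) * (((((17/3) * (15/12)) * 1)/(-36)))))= 355895/112568236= 0.00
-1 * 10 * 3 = -30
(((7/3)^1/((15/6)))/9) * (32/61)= 448/8235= 0.05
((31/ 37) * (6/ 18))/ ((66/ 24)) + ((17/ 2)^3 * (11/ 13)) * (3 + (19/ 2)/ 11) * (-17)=-8668201193/ 253968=-34131.08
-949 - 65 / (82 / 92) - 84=-45343 / 41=-1105.93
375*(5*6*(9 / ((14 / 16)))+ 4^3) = 978000 / 7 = 139714.29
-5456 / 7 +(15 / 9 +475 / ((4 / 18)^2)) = 742643 / 84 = 8840.99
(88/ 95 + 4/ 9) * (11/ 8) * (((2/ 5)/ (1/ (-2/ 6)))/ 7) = -3223/ 89775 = -0.04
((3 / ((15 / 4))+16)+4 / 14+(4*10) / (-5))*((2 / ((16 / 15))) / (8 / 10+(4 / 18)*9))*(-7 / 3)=-795 / 56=-14.20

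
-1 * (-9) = 9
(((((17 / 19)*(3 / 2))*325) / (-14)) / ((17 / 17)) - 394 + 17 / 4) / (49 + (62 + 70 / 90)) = -1007649 / 267596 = -3.77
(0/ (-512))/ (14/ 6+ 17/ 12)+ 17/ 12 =17/ 12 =1.42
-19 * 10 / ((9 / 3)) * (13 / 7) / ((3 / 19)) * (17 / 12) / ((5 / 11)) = -877591 / 378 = -2321.67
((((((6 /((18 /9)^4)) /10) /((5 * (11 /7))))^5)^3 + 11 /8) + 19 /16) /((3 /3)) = 11493545551118119179649024000000000068122318582951682301 /4485286068729022118887424000000000000000000000000000000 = 2.56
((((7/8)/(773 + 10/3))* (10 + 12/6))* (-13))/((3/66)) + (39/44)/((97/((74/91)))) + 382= 13155692041/34790602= 378.14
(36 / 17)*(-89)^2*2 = 570312 / 17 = 33547.76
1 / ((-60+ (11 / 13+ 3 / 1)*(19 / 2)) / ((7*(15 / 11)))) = -273 / 671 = -0.41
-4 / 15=-0.27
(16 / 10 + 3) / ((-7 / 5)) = -23 / 7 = -3.29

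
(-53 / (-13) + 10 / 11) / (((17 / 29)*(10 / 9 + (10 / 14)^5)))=6.56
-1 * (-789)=789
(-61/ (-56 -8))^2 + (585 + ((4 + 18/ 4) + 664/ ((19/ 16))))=89775147/ 77824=1153.57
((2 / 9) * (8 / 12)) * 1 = 4 / 27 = 0.15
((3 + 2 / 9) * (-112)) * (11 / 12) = -8932 / 27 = -330.81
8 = 8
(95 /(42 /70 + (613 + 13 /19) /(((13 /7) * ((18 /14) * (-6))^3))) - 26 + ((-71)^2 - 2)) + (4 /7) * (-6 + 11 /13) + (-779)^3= -250552518652393296 /530017579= -472724921.93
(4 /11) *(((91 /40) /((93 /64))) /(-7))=-416 /5115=-0.08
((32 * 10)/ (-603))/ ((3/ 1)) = -320/ 1809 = -0.18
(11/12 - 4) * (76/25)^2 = -53428/1875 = -28.49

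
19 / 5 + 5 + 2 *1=54 / 5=10.80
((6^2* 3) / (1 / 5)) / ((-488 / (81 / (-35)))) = 2187 / 854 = 2.56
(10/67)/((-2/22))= -110/67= -1.64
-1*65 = -65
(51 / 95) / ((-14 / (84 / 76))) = -0.04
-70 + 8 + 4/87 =-5390/87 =-61.95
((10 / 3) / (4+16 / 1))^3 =1 / 216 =0.00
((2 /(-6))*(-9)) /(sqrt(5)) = 1.34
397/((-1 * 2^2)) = -397/4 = -99.25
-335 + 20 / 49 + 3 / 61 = -999948 / 2989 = -334.54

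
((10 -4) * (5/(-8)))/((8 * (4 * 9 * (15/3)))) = -1/384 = -0.00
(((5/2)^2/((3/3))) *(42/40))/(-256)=-105/4096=-0.03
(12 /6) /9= 0.22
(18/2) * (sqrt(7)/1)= 9 * sqrt(7)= 23.81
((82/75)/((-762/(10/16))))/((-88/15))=41/268224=0.00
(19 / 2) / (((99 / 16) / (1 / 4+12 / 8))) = 266 / 99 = 2.69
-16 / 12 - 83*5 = -1249 / 3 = -416.33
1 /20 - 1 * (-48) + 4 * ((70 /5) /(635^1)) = 122271 /2540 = 48.14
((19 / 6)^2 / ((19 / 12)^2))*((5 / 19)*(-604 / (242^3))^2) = 114005 / 59630139157699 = 0.00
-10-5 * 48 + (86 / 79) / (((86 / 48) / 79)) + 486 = 284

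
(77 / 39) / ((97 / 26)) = 154 / 291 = 0.53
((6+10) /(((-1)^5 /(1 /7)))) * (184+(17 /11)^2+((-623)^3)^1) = 468132893664 /847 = 552695269.97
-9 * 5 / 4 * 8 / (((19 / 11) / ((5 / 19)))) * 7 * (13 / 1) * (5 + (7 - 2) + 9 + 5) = -10810800 / 361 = -29946.81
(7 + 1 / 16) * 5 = 565 / 16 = 35.31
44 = 44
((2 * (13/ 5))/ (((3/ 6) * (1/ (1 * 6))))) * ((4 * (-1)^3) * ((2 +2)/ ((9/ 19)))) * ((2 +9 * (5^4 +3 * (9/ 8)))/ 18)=-89431784/ 135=-662457.66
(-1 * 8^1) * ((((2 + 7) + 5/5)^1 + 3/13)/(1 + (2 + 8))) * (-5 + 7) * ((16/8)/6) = -2128/429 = -4.96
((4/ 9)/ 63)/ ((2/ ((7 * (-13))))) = -26/ 81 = -0.32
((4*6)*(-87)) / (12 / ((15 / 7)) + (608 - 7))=-1160 / 337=-3.44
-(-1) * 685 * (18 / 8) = 6165 / 4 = 1541.25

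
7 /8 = 0.88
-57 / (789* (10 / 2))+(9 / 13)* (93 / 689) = 930472 / 11778455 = 0.08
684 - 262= 422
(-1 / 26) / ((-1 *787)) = 1 / 20462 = 0.00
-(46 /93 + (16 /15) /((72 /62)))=-5914 /4185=-1.41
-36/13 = -2.77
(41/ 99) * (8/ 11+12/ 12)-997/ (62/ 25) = -27095027/ 67518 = -401.30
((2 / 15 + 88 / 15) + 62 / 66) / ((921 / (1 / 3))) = 229 / 91179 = 0.00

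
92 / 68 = 23 / 17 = 1.35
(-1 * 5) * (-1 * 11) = 55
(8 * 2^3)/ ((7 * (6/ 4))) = 128/ 21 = 6.10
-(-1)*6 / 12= 1 / 2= 0.50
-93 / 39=-31 / 13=-2.38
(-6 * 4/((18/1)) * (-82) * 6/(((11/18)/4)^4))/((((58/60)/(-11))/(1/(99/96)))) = -13286636.85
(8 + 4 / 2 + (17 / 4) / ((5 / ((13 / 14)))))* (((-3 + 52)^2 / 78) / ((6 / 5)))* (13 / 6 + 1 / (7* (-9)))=13371953 / 22464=595.26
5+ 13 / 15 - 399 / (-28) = 1207 / 60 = 20.12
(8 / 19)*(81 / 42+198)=11196 / 133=84.18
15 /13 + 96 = 1263 /13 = 97.15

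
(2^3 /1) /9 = 8 /9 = 0.89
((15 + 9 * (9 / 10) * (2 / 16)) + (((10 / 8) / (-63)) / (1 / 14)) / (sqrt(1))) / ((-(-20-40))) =11329 / 43200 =0.26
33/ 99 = 1/ 3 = 0.33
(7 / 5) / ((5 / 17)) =119 / 25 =4.76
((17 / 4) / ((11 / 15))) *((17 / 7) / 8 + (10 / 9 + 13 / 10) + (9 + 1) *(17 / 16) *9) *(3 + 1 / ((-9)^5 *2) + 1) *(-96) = -995061408476 / 4546773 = -218850.03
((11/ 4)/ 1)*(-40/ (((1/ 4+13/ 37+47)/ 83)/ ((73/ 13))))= -19728104/ 18317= -1077.04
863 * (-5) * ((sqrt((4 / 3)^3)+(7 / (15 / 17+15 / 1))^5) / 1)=-34520 * sqrt(3) / 9-20594232084937 / 286978140000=-6715.14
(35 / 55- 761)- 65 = -9079 / 11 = -825.36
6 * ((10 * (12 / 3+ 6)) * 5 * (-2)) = -6000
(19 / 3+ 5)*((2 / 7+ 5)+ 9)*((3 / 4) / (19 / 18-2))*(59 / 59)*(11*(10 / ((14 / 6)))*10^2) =-29700000 / 49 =-606122.45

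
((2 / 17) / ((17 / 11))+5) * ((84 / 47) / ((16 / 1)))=30807 / 54332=0.57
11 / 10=1.10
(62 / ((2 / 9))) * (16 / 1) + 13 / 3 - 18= 13351 / 3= 4450.33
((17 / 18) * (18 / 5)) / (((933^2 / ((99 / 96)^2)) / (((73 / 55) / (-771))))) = -13651 / 1909040409600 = -0.00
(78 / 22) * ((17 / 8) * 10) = 3315 / 44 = 75.34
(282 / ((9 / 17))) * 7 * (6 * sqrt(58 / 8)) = 60238.45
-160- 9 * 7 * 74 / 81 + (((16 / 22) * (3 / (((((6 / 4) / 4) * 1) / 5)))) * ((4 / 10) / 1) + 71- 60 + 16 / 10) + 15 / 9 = -94868 / 495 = -191.65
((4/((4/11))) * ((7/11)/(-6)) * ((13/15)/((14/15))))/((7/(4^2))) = -2.48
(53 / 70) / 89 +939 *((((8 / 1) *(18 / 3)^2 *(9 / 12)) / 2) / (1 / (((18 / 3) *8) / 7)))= 4332320693 / 6230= 695396.58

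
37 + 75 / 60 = 38.25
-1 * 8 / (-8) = 1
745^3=413493625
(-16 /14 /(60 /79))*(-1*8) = 1264 /105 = 12.04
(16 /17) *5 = 80 /17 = 4.71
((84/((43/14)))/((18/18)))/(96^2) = 49/16512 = 0.00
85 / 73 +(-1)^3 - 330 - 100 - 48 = -477.84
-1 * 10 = -10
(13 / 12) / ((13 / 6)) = 1 / 2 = 0.50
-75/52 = -1.44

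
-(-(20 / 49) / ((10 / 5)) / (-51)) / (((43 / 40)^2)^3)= -40960000000 / 15797086259451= -0.00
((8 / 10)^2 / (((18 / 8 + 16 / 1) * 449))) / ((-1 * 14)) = -32 / 5735975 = -0.00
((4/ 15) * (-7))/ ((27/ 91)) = -2548/ 405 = -6.29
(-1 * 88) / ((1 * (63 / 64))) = -5632 / 63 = -89.40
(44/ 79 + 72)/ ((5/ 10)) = 11464/ 79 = 145.11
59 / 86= 0.69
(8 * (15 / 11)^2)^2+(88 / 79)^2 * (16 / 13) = 264684998464 / 1187868253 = 222.82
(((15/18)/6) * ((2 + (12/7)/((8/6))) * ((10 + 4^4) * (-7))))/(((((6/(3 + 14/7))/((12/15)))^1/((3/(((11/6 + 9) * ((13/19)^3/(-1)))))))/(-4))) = -167853448/85683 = -1959.01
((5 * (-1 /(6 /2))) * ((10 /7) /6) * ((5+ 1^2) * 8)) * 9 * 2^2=-4800 /7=-685.71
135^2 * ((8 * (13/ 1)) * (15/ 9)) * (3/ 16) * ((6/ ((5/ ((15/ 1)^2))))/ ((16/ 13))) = 2079016875/ 16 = 129938554.69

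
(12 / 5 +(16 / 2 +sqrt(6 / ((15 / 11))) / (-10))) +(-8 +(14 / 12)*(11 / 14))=3.11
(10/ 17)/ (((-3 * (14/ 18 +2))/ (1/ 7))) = -6/ 595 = -0.01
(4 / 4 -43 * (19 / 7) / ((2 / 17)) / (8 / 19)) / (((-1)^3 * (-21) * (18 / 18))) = -263779 / 2352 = -112.15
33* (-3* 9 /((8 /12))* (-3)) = 8019 /2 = 4009.50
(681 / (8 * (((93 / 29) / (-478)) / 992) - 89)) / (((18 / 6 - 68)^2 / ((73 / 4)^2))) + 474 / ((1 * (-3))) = -158.60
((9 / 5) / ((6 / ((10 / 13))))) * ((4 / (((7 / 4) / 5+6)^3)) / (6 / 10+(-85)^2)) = 15000 / 30064117291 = 0.00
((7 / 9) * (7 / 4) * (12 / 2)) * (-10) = -81.67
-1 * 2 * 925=-1850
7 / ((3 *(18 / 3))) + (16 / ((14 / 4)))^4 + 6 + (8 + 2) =19582663 / 43218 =453.11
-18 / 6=-3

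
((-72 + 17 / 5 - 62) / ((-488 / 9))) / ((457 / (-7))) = -41139 / 1115080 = -0.04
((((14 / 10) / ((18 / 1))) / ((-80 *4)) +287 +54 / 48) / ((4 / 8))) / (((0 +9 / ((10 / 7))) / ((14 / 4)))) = 8297993 / 25920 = 320.14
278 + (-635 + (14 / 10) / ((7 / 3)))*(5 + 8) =-39846 / 5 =-7969.20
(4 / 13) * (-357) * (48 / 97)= -54.36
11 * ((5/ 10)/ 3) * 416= 2288/ 3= 762.67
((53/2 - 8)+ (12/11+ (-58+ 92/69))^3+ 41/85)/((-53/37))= 119821.29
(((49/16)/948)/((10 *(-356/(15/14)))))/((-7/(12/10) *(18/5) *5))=1/107996160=0.00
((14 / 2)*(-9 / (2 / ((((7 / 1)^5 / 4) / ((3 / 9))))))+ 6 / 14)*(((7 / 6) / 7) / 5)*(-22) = 291180.96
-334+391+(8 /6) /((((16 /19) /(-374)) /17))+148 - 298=-60959 /6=-10159.83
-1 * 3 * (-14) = 42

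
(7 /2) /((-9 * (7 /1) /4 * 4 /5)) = -5 /18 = -0.28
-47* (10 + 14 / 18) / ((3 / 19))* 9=-86621 / 3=-28873.67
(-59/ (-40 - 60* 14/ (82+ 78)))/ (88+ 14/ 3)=354/ 25159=0.01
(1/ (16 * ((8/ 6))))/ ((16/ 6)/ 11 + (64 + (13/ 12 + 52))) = 99/ 247792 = 0.00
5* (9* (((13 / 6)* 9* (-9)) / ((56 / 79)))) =-1247805 / 112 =-11141.12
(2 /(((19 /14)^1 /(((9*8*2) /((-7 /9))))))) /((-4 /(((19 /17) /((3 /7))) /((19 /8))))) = 24192 /323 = 74.90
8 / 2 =4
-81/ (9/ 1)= -9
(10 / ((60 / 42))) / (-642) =-7 / 642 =-0.01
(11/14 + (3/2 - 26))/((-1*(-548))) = -83/1918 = -0.04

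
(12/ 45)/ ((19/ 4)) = 16/ 285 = 0.06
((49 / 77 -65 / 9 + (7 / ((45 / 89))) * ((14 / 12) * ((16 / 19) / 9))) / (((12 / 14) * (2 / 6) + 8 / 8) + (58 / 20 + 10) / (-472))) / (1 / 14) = -119212073344 / 2111571099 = -56.46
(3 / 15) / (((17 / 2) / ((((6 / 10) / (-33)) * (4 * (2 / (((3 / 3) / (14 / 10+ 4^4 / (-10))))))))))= 176 / 2125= 0.08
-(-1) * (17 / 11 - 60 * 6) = -3943 / 11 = -358.45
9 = 9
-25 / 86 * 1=-25 / 86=-0.29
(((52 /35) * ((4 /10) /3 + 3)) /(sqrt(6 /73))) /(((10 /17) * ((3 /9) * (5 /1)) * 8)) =10387 * sqrt(438) /105000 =2.07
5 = 5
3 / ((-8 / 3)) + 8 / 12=-11 / 24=-0.46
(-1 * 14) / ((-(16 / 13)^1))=91 / 8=11.38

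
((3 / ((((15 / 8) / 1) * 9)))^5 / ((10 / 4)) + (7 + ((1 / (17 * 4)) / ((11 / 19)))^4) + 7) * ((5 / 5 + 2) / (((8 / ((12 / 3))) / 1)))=4043609579239597075201 / 192551854442904000000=21.00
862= 862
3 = 3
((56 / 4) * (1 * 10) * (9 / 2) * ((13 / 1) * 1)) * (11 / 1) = 90090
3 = 3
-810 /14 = -405 /7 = -57.86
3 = 3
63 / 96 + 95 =3061 / 32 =95.66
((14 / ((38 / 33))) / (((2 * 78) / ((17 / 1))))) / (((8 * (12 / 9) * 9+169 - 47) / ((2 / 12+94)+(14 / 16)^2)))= 23859143 / 41353728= 0.58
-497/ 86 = -5.78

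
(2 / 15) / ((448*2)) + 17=114241 / 6720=17.00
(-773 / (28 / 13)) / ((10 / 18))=-90441 / 140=-646.01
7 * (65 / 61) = 455 / 61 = 7.46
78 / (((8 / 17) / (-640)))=-106080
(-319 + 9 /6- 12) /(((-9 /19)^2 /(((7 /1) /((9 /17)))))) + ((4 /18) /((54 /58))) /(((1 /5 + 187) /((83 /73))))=-161197019779 /8301852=-19417.00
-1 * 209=-209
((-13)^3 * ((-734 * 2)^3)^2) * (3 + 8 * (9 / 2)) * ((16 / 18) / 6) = -127041971460484350696561.80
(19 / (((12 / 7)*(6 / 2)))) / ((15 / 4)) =133 / 135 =0.99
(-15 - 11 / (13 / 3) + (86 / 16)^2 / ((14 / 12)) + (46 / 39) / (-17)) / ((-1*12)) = -81745 / 137088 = -0.60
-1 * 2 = -2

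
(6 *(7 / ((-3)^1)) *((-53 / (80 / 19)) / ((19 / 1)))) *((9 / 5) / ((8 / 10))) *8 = 3339 / 20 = 166.95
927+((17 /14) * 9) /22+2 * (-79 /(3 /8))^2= 248616205 /2772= 89688.39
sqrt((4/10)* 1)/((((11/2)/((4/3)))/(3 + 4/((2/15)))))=8* sqrt(10)/5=5.06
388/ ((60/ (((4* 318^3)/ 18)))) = 231057104/ 5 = 46211420.80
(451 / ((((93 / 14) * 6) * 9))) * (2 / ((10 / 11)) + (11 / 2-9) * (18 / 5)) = -164164 / 12555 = -13.08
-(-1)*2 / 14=1 / 7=0.14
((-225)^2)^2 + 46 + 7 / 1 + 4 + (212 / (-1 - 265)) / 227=77376232580156 / 30191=2562890682.00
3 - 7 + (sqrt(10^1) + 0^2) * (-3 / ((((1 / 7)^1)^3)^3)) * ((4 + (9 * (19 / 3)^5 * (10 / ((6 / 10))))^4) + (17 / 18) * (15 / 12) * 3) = -75844550802312039068655201504598216316369 * sqrt(10) / 114791256 - 4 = -2089371063660607496930820000000000.00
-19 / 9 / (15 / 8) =-152 / 135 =-1.13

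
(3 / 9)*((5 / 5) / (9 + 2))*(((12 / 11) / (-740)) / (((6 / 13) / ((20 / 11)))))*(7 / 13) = -14 / 147741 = -0.00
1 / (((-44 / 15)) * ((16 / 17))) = -255 / 704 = -0.36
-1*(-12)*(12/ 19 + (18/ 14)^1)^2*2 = 1560600/ 17689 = 88.22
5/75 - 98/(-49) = 31/15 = 2.07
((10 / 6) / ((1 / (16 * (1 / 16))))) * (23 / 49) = 115 / 147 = 0.78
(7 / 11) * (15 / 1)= 105 / 11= 9.55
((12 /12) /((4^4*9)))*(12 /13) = 1 /2496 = 0.00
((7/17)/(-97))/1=-0.00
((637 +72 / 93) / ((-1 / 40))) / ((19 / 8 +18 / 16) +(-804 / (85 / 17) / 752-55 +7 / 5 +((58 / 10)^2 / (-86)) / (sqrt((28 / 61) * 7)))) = 19908783294814575000 / 39264221618984459-11055715220599000 * sqrt(61) / 39264221618984459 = 504.85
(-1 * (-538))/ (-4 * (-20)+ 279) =538/ 359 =1.50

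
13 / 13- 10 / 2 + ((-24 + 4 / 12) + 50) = 67 / 3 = 22.33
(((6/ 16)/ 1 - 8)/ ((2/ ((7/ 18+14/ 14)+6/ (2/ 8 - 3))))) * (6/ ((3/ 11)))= 9577/ 144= 66.51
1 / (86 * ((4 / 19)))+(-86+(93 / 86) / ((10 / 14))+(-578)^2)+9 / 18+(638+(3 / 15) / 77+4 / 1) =44319995987 / 132440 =334642.07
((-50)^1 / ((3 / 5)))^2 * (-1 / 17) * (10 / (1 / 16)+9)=-10562500 / 153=-69035.95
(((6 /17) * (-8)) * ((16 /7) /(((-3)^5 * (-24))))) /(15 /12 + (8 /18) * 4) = -128 /350217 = -0.00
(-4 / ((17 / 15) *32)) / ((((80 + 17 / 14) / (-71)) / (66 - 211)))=-360325 / 25772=-13.98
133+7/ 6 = 805/ 6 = 134.17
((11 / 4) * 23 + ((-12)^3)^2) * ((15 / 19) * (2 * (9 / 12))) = 537488505 / 152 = 3536108.59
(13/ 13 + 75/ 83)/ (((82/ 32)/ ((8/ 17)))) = 0.35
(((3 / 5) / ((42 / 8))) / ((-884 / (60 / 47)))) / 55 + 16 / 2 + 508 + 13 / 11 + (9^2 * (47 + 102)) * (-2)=-8587230347 / 363545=-23620.82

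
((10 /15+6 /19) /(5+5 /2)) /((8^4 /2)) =7 /109440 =0.00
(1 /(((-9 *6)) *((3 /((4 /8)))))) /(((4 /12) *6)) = -1 /648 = -0.00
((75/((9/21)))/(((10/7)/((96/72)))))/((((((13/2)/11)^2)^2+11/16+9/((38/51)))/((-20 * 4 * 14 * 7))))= -854921957120/8604657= -99355.73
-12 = -12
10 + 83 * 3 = 259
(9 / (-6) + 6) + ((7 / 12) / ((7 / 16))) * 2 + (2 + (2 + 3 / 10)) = 172 / 15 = 11.47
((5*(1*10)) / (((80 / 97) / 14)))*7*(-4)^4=1520960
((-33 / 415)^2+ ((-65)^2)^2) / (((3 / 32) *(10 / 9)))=147567546802272 / 861125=171366000.06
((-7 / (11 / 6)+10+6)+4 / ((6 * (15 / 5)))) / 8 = 307 / 198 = 1.55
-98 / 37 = -2.65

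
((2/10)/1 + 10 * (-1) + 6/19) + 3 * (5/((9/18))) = 1949/95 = 20.52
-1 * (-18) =18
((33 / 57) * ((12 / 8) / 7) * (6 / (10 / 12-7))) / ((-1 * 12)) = 99 / 9842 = 0.01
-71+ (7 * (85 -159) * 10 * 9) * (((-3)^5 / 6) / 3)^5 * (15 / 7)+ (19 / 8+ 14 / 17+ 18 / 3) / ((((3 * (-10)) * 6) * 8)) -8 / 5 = 194949989748817 / 4352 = 44795493968.02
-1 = -1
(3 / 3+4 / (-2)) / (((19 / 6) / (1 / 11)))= -6 / 209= -0.03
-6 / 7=-0.86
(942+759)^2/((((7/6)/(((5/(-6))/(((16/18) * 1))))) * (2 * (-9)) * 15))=137781/16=8611.31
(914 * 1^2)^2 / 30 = 417698 / 15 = 27846.53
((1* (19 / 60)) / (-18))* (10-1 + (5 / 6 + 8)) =-2033 / 6480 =-0.31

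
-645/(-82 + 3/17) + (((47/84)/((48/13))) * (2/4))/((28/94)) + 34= 6617153411/157038336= 42.14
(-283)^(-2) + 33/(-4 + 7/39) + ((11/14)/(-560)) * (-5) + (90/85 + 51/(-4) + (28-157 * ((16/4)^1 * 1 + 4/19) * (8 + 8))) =-63877564668141691/6043767099104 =-10569.16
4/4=1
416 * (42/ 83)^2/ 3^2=81536/ 6889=11.84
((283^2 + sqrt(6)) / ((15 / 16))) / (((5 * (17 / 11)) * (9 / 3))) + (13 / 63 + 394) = 176 * sqrt(6) / 3825 + 109224523 / 26775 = 4079.46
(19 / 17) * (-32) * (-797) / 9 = 484576 / 153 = 3167.16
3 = 3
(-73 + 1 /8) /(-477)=11 /72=0.15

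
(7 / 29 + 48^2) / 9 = 66823 / 261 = 256.03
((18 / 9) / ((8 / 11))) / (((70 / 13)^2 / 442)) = 410839 / 9800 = 41.92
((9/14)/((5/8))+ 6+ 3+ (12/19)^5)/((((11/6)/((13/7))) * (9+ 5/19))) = 1.11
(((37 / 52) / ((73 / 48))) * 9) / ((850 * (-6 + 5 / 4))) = -7992 / 7663175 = -0.00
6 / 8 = 3 / 4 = 0.75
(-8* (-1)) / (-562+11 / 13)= -104 / 7295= -0.01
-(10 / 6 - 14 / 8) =1 / 12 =0.08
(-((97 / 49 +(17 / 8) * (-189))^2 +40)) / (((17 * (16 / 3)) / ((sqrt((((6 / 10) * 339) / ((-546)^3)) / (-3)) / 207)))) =-24548815481 * sqrt(102830) / 1432927322910720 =-0.01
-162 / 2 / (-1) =81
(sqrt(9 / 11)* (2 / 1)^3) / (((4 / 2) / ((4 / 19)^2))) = 192* sqrt(11) / 3971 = 0.16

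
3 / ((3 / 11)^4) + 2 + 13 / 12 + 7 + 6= 60301 / 108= 558.34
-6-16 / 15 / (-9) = -794 / 135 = -5.88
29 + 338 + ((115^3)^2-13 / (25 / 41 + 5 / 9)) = 994616129371763 / 430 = 2313060765980.84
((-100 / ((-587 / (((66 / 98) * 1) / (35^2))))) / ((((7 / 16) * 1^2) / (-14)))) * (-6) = 25344 / 1409387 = 0.02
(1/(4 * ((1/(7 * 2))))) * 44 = 154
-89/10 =-8.90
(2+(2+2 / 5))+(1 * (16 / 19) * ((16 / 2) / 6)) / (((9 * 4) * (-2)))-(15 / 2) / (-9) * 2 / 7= 82997 / 17955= 4.62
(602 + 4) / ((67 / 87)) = 52722 / 67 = 786.90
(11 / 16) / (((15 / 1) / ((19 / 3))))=209 / 720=0.29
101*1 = 101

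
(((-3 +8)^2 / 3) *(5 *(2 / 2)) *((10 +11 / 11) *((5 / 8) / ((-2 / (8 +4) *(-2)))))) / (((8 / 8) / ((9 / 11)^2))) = 575.28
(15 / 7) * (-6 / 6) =-15 / 7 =-2.14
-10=-10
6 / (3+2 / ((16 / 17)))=48 / 41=1.17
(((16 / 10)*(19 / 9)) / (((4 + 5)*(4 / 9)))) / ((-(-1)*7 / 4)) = 152 / 315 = 0.48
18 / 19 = 0.95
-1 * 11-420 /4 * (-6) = 619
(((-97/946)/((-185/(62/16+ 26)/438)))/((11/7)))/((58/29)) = 35539539/15400880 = 2.31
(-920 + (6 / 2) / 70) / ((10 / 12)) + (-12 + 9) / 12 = -772939 / 700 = -1104.20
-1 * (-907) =907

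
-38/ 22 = -19/ 11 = -1.73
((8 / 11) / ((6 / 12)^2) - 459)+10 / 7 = -35009 / 77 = -454.66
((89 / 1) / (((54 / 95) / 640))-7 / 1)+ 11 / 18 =5410855 / 54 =100201.02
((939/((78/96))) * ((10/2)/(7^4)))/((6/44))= 550880/31213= 17.65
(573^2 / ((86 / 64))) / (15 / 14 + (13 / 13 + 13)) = 147091392 / 9073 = 16211.99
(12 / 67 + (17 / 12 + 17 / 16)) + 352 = 1140581 / 3216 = 354.66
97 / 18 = 5.39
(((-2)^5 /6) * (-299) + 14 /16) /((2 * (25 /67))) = 2565631 /1200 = 2138.03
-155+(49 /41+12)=-141.80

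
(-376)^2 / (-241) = -141376 / 241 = -586.62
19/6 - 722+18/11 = -47335/66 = -717.20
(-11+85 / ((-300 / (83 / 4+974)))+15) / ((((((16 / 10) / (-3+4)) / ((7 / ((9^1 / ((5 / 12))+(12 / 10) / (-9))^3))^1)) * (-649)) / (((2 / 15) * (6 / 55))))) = 3000735 / 1089574511872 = 0.00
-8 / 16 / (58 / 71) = -71 / 116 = -0.61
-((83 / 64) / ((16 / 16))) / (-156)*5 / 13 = 415 / 129792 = 0.00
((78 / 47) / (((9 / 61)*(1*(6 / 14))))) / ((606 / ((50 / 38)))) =138775 / 2435211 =0.06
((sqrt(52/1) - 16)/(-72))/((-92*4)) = -1/1656 + sqrt(13)/13248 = -0.00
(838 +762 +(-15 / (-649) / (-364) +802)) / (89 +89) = 567438857 / 42050008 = 13.49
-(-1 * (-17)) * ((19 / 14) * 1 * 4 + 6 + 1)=-1479 / 7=-211.29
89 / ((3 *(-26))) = -89 / 78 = -1.14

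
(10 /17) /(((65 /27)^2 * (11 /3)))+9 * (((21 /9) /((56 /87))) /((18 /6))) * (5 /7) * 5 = 343927569 /8848840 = 38.87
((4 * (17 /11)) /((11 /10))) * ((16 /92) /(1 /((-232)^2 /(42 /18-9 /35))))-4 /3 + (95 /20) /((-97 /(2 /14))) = 62622762693013 /2471671356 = 25336.20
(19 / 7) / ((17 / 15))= 2.39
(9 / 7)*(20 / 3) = 60 / 7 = 8.57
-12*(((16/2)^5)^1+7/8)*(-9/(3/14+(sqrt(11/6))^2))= 148639617/86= 1728367.64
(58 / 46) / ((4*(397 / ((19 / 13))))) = 551 / 474812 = 0.00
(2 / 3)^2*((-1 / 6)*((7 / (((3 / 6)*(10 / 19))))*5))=-266 / 27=-9.85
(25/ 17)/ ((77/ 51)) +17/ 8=1909/ 616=3.10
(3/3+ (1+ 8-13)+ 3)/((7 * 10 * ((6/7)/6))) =0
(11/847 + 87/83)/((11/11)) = 6782/6391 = 1.06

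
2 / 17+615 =615.12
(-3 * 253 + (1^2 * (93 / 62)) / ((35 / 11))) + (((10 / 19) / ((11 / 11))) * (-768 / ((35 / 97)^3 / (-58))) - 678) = 162148331613 / 325850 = 497616.48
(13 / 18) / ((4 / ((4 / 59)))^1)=13 / 1062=0.01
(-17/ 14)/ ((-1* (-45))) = -0.03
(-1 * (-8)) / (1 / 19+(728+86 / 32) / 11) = 26752 / 222305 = 0.12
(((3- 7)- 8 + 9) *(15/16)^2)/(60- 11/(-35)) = -23625/540416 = -0.04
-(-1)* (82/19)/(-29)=-82/551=-0.15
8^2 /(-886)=-32 /443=-0.07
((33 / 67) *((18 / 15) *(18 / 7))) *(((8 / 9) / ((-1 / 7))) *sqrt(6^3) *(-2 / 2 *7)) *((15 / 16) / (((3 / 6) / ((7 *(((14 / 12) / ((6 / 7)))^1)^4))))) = 3107227739 *sqrt(6) / 173664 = 43826.71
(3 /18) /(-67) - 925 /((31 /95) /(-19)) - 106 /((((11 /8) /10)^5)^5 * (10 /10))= -499049111808742478105393222757625002465930868500736031 /1350221054665058944085288587962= -369605487993622296554877.30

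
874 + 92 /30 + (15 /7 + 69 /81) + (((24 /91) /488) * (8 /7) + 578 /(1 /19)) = 62224759288 /5245695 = 11862.06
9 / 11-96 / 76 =-93 / 209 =-0.44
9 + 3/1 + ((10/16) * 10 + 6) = 97/4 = 24.25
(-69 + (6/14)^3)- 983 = -360809/343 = -1051.92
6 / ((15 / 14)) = 28 / 5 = 5.60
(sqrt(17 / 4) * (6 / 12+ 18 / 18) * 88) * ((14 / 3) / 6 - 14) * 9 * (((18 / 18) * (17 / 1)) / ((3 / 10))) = -445060 * sqrt(17) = -1835029.39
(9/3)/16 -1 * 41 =-40.81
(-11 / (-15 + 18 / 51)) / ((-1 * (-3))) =187 / 747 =0.25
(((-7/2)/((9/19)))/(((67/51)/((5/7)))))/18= -1615/7236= -0.22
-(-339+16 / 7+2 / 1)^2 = -5489649 / 49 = -112033.65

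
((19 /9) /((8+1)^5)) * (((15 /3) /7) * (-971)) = -92245 /3720087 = -0.02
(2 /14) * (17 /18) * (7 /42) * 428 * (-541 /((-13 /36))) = 3936316 /273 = 14418.74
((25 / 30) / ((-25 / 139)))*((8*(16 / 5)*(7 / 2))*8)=-249088 / 75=-3321.17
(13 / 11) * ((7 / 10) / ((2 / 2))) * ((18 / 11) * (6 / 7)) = 702 / 605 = 1.16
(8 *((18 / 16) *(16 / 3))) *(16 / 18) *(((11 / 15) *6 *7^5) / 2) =23664256 / 15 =1577617.07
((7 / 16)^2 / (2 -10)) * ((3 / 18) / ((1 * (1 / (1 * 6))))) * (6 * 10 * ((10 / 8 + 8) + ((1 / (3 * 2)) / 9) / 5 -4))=-139013 / 18432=-7.54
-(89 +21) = -110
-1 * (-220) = 220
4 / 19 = 0.21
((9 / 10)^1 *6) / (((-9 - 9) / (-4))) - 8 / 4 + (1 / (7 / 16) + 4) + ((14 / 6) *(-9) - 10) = -893 / 35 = -25.51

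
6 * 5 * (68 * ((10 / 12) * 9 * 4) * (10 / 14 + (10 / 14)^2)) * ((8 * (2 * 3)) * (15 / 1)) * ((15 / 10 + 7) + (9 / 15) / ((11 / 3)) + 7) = 845145884.97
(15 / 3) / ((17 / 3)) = 15 / 17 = 0.88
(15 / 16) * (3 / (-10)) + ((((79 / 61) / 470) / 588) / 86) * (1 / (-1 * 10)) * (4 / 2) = -4077519233 / 14497845600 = -0.28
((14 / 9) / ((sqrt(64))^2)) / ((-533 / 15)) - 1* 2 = -102371 / 51168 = -2.00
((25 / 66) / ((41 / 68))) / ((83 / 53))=45050 / 112299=0.40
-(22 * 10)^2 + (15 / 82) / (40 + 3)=-170658385 / 3526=-48400.00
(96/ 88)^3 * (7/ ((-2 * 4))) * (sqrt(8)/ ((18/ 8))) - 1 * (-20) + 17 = 37 - 1344 * sqrt(2)/ 1331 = 35.57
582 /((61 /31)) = 18042 /61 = 295.77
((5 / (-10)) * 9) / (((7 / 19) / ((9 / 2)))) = -1539 / 28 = -54.96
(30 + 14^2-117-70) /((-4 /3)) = -117 /4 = -29.25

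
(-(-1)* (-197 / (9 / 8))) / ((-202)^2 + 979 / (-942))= -494864 / 115309167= -0.00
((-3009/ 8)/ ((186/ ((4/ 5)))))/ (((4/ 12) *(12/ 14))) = -7021/ 1240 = -5.66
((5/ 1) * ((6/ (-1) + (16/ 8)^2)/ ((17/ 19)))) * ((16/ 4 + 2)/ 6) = -11.18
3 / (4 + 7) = 3 / 11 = 0.27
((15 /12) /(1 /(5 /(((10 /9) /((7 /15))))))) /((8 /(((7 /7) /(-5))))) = -21 /320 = -0.07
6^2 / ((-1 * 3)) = -12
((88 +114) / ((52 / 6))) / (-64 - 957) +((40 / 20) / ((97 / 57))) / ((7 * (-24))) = -1075135 / 36049468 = -0.03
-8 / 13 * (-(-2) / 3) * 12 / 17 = -0.29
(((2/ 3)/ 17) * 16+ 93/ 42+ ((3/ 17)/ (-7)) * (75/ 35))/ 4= 13933/ 19992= 0.70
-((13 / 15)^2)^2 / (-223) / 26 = 2197 / 22578750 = 0.00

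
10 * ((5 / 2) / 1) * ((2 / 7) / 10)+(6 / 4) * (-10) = -100 / 7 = -14.29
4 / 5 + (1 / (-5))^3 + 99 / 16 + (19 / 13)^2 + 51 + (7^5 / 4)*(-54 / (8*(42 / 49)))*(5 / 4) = -111677528057 / 2704000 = -41300.86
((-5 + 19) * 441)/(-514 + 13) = -2058/167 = -12.32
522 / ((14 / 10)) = 2610 / 7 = 372.86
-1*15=-15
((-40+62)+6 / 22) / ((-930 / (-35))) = 1715 / 2046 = 0.84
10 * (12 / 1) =120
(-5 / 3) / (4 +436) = -1 / 264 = -0.00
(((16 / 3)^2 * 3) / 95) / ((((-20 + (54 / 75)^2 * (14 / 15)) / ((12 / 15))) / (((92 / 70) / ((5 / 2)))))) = -117760 / 6083553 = -0.02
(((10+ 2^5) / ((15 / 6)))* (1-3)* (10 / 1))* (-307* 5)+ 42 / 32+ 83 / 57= 470375645 / 912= 515762.77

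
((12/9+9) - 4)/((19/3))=1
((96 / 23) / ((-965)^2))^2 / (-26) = -4608 / 5963596864298125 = -0.00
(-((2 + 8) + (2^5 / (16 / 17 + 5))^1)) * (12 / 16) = -2331 / 202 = -11.54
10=10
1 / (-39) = -0.03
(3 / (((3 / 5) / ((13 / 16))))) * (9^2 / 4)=5265 / 64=82.27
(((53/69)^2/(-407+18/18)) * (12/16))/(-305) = 2809/786072840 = 0.00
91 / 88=1.03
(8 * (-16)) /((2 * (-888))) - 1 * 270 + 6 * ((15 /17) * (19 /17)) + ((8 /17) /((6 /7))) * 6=-8363536 /32079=-260.72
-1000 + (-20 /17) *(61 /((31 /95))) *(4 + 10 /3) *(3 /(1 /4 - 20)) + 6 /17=-31419106 /41633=-754.67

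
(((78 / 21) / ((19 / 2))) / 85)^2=2704 / 127803025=0.00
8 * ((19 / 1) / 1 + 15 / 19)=158.32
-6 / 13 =-0.46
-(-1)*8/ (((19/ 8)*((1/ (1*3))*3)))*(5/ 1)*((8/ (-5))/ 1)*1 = -512/ 19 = -26.95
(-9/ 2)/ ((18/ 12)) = -3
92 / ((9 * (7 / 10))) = 920 / 63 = 14.60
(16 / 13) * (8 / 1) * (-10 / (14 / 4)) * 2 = -5120 / 91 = -56.26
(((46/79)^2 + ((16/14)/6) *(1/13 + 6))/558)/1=0.00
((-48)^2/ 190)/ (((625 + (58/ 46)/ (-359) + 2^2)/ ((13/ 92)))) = 56004/ 20558095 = 0.00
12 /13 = 0.92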